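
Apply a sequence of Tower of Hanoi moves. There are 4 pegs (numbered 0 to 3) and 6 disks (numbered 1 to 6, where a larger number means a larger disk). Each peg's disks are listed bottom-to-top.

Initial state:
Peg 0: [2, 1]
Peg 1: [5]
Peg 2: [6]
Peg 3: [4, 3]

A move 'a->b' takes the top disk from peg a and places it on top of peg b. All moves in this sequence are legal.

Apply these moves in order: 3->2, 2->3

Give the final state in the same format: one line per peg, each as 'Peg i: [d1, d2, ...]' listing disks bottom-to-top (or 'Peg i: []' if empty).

After move 1 (3->2):
Peg 0: [2, 1]
Peg 1: [5]
Peg 2: [6, 3]
Peg 3: [4]

After move 2 (2->3):
Peg 0: [2, 1]
Peg 1: [5]
Peg 2: [6]
Peg 3: [4, 3]

Answer: Peg 0: [2, 1]
Peg 1: [5]
Peg 2: [6]
Peg 3: [4, 3]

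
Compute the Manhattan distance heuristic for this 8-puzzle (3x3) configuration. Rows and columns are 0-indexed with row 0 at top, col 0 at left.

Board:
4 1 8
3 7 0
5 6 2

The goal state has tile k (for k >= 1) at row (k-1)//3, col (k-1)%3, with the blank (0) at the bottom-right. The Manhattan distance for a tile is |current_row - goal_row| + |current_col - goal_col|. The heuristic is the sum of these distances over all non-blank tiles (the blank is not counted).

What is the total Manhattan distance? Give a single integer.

Answer: 17

Derivation:
Tile 4: at (0,0), goal (1,0), distance |0-1|+|0-0| = 1
Tile 1: at (0,1), goal (0,0), distance |0-0|+|1-0| = 1
Tile 8: at (0,2), goal (2,1), distance |0-2|+|2-1| = 3
Tile 3: at (1,0), goal (0,2), distance |1-0|+|0-2| = 3
Tile 7: at (1,1), goal (2,0), distance |1-2|+|1-0| = 2
Tile 5: at (2,0), goal (1,1), distance |2-1|+|0-1| = 2
Tile 6: at (2,1), goal (1,2), distance |2-1|+|1-2| = 2
Tile 2: at (2,2), goal (0,1), distance |2-0|+|2-1| = 3
Sum: 1 + 1 + 3 + 3 + 2 + 2 + 2 + 3 = 17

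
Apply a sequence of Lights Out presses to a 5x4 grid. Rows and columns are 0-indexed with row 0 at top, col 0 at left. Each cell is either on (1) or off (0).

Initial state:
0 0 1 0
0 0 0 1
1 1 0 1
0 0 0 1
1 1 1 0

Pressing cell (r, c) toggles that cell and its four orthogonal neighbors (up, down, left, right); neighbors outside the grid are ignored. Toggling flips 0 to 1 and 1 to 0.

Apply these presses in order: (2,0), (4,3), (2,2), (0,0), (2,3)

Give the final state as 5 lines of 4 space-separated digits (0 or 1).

Answer: 1 1 1 0
0 0 1 0
0 1 0 1
1 0 1 1
1 1 0 1

Derivation:
After press 1 at (2,0):
0 0 1 0
1 0 0 1
0 0 0 1
1 0 0 1
1 1 1 0

After press 2 at (4,3):
0 0 1 0
1 0 0 1
0 0 0 1
1 0 0 0
1 1 0 1

After press 3 at (2,2):
0 0 1 0
1 0 1 1
0 1 1 0
1 0 1 0
1 1 0 1

After press 4 at (0,0):
1 1 1 0
0 0 1 1
0 1 1 0
1 0 1 0
1 1 0 1

After press 5 at (2,3):
1 1 1 0
0 0 1 0
0 1 0 1
1 0 1 1
1 1 0 1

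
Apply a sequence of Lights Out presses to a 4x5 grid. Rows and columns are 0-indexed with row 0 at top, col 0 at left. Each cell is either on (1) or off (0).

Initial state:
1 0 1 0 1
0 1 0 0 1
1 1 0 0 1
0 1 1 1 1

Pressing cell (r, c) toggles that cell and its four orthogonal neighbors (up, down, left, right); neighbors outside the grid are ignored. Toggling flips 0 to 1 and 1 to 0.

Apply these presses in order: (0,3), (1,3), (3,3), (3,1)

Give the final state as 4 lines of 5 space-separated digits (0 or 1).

Answer: 1 0 0 0 0
0 1 1 0 0
1 0 0 0 1
1 0 1 0 0

Derivation:
After press 1 at (0,3):
1 0 0 1 0
0 1 0 1 1
1 1 0 0 1
0 1 1 1 1

After press 2 at (1,3):
1 0 0 0 0
0 1 1 0 0
1 1 0 1 1
0 1 1 1 1

After press 3 at (3,3):
1 0 0 0 0
0 1 1 0 0
1 1 0 0 1
0 1 0 0 0

After press 4 at (3,1):
1 0 0 0 0
0 1 1 0 0
1 0 0 0 1
1 0 1 0 0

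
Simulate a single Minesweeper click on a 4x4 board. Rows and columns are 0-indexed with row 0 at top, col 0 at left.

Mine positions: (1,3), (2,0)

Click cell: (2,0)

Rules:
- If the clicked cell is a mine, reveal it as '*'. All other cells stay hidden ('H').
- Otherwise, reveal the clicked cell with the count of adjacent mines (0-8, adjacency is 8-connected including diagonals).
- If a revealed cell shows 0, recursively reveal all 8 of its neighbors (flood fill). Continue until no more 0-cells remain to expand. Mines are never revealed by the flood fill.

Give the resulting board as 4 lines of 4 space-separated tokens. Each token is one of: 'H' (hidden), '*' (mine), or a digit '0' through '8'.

H H H H
H H H H
* H H H
H H H H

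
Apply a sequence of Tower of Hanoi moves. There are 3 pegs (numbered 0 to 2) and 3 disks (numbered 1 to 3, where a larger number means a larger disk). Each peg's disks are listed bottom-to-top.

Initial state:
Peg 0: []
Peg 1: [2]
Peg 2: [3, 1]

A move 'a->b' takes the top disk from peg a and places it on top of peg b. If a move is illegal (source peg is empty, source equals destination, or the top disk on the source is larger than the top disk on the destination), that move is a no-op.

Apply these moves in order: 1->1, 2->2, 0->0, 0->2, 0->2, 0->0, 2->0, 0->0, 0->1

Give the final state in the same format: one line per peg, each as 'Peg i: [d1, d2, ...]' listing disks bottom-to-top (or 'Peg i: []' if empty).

After move 1 (1->1):
Peg 0: []
Peg 1: [2]
Peg 2: [3, 1]

After move 2 (2->2):
Peg 0: []
Peg 1: [2]
Peg 2: [3, 1]

After move 3 (0->0):
Peg 0: []
Peg 1: [2]
Peg 2: [3, 1]

After move 4 (0->2):
Peg 0: []
Peg 1: [2]
Peg 2: [3, 1]

After move 5 (0->2):
Peg 0: []
Peg 1: [2]
Peg 2: [3, 1]

After move 6 (0->0):
Peg 0: []
Peg 1: [2]
Peg 2: [3, 1]

After move 7 (2->0):
Peg 0: [1]
Peg 1: [2]
Peg 2: [3]

After move 8 (0->0):
Peg 0: [1]
Peg 1: [2]
Peg 2: [3]

After move 9 (0->1):
Peg 0: []
Peg 1: [2, 1]
Peg 2: [3]

Answer: Peg 0: []
Peg 1: [2, 1]
Peg 2: [3]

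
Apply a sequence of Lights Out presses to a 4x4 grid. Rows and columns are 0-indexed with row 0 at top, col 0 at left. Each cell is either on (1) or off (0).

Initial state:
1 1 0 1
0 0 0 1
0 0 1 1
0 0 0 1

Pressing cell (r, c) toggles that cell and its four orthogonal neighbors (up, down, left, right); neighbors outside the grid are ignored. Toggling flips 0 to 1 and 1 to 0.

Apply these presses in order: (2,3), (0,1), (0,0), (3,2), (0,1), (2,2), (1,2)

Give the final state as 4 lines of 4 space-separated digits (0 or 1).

After press 1 at (2,3):
1 1 0 1
0 0 0 0
0 0 0 0
0 0 0 0

After press 2 at (0,1):
0 0 1 1
0 1 0 0
0 0 0 0
0 0 0 0

After press 3 at (0,0):
1 1 1 1
1 1 0 0
0 0 0 0
0 0 0 0

After press 4 at (3,2):
1 1 1 1
1 1 0 0
0 0 1 0
0 1 1 1

After press 5 at (0,1):
0 0 0 1
1 0 0 0
0 0 1 0
0 1 1 1

After press 6 at (2,2):
0 0 0 1
1 0 1 0
0 1 0 1
0 1 0 1

After press 7 at (1,2):
0 0 1 1
1 1 0 1
0 1 1 1
0 1 0 1

Answer: 0 0 1 1
1 1 0 1
0 1 1 1
0 1 0 1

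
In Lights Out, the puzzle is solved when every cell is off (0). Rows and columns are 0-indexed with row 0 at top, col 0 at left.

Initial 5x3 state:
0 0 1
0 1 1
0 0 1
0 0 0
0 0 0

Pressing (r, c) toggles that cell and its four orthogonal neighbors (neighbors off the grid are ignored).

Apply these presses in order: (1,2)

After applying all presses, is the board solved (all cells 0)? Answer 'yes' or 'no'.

After press 1 at (1,2):
0 0 0
0 0 0
0 0 0
0 0 0
0 0 0

Lights still on: 0

Answer: yes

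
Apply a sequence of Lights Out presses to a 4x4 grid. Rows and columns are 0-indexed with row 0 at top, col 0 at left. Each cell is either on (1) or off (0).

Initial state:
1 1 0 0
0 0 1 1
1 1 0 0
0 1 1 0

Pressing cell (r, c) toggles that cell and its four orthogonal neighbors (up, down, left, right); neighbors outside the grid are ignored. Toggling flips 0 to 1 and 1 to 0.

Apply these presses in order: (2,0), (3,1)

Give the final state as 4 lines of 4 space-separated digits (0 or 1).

After press 1 at (2,0):
1 1 0 0
1 0 1 1
0 0 0 0
1 1 1 0

After press 2 at (3,1):
1 1 0 0
1 0 1 1
0 1 0 0
0 0 0 0

Answer: 1 1 0 0
1 0 1 1
0 1 0 0
0 0 0 0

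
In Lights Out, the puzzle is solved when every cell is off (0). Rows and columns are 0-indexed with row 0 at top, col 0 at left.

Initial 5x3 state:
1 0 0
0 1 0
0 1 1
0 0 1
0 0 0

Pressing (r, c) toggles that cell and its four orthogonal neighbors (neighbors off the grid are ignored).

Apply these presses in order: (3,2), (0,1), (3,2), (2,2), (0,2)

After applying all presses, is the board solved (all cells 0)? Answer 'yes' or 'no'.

After press 1 at (3,2):
1 0 0
0 1 0
0 1 0
0 1 0
0 0 1

After press 2 at (0,1):
0 1 1
0 0 0
0 1 0
0 1 0
0 0 1

After press 3 at (3,2):
0 1 1
0 0 0
0 1 1
0 0 1
0 0 0

After press 4 at (2,2):
0 1 1
0 0 1
0 0 0
0 0 0
0 0 0

After press 5 at (0,2):
0 0 0
0 0 0
0 0 0
0 0 0
0 0 0

Lights still on: 0

Answer: yes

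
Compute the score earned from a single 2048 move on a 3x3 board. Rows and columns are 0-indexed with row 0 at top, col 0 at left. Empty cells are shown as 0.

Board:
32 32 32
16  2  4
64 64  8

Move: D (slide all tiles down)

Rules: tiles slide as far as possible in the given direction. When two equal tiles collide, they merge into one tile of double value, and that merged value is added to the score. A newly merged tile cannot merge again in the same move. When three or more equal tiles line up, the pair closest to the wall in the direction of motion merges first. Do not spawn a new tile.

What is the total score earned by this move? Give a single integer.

Answer: 0

Derivation:
Slide down:
col 0: [32, 16, 64] -> [32, 16, 64]  score +0 (running 0)
col 1: [32, 2, 64] -> [32, 2, 64]  score +0 (running 0)
col 2: [32, 4, 8] -> [32, 4, 8]  score +0 (running 0)
Board after move:
32 32 32
16  2  4
64 64  8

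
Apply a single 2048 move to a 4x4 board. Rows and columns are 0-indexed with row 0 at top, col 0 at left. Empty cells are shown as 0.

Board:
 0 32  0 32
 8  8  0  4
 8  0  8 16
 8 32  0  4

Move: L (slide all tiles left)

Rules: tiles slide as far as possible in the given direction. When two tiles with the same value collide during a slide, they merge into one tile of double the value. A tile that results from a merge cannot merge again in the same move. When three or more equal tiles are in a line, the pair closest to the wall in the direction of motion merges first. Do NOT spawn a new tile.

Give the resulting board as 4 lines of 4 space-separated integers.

Slide left:
row 0: [0, 32, 0, 32] -> [64, 0, 0, 0]
row 1: [8, 8, 0, 4] -> [16, 4, 0, 0]
row 2: [8, 0, 8, 16] -> [16, 16, 0, 0]
row 3: [8, 32, 0, 4] -> [8, 32, 4, 0]

Answer: 64  0  0  0
16  4  0  0
16 16  0  0
 8 32  4  0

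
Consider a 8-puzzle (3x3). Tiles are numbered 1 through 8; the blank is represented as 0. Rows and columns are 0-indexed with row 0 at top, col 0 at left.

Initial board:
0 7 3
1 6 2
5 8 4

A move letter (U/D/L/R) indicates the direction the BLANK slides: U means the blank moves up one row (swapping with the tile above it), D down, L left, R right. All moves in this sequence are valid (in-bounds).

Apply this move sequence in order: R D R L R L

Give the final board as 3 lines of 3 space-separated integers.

Answer: 7 6 3
1 0 2
5 8 4

Derivation:
After move 1 (R):
7 0 3
1 6 2
5 8 4

After move 2 (D):
7 6 3
1 0 2
5 8 4

After move 3 (R):
7 6 3
1 2 0
5 8 4

After move 4 (L):
7 6 3
1 0 2
5 8 4

After move 5 (R):
7 6 3
1 2 0
5 8 4

After move 6 (L):
7 6 3
1 0 2
5 8 4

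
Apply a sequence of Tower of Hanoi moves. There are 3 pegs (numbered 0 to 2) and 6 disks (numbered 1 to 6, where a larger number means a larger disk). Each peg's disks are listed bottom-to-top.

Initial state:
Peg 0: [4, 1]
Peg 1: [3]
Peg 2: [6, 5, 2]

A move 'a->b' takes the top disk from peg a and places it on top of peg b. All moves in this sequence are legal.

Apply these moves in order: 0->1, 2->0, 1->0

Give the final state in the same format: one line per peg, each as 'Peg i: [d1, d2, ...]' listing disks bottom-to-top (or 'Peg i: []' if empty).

After move 1 (0->1):
Peg 0: [4]
Peg 1: [3, 1]
Peg 2: [6, 5, 2]

After move 2 (2->0):
Peg 0: [4, 2]
Peg 1: [3, 1]
Peg 2: [6, 5]

After move 3 (1->0):
Peg 0: [4, 2, 1]
Peg 1: [3]
Peg 2: [6, 5]

Answer: Peg 0: [4, 2, 1]
Peg 1: [3]
Peg 2: [6, 5]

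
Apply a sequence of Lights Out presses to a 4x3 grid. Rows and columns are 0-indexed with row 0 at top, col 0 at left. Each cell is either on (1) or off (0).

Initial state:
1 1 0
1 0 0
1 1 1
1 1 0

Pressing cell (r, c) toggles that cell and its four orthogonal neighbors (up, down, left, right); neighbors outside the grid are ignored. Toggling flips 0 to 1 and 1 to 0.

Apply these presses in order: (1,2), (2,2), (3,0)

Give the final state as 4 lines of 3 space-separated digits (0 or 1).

Answer: 1 1 1
1 1 0
0 0 1
0 0 1

Derivation:
After press 1 at (1,2):
1 1 1
1 1 1
1 1 0
1 1 0

After press 2 at (2,2):
1 1 1
1 1 0
1 0 1
1 1 1

After press 3 at (3,0):
1 1 1
1 1 0
0 0 1
0 0 1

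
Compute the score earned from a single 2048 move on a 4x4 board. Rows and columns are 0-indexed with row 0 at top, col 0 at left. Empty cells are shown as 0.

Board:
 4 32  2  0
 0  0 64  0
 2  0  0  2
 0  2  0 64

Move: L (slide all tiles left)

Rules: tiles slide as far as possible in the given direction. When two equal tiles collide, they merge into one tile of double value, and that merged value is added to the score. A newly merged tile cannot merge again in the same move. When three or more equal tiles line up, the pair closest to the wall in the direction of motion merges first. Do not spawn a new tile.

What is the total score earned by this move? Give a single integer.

Answer: 4

Derivation:
Slide left:
row 0: [4, 32, 2, 0] -> [4, 32, 2, 0]  score +0 (running 0)
row 1: [0, 0, 64, 0] -> [64, 0, 0, 0]  score +0 (running 0)
row 2: [2, 0, 0, 2] -> [4, 0, 0, 0]  score +4 (running 4)
row 3: [0, 2, 0, 64] -> [2, 64, 0, 0]  score +0 (running 4)
Board after move:
 4 32  2  0
64  0  0  0
 4  0  0  0
 2 64  0  0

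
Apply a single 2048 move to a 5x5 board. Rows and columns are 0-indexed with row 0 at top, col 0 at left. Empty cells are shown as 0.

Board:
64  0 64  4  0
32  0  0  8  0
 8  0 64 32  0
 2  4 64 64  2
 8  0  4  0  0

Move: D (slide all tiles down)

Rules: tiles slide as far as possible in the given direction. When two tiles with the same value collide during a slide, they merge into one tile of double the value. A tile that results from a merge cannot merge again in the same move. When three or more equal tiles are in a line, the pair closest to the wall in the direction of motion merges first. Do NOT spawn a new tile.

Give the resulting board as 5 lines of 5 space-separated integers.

Slide down:
col 0: [64, 32, 8, 2, 8] -> [64, 32, 8, 2, 8]
col 1: [0, 0, 0, 4, 0] -> [0, 0, 0, 0, 4]
col 2: [64, 0, 64, 64, 4] -> [0, 0, 64, 128, 4]
col 3: [4, 8, 32, 64, 0] -> [0, 4, 8, 32, 64]
col 4: [0, 0, 0, 2, 0] -> [0, 0, 0, 0, 2]

Answer:  64   0   0   0   0
 32   0   0   4   0
  8   0  64   8   0
  2   0 128  32   0
  8   4   4  64   2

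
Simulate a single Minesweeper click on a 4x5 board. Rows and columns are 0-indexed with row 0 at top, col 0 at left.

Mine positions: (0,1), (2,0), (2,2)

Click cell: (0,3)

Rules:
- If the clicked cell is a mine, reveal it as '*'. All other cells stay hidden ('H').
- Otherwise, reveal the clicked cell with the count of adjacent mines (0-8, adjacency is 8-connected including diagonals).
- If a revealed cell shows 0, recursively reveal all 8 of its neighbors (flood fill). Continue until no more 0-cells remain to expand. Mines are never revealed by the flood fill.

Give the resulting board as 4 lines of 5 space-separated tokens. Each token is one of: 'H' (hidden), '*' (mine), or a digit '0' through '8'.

H H 1 0 0
H H 2 1 0
H H H 1 0
H H H 1 0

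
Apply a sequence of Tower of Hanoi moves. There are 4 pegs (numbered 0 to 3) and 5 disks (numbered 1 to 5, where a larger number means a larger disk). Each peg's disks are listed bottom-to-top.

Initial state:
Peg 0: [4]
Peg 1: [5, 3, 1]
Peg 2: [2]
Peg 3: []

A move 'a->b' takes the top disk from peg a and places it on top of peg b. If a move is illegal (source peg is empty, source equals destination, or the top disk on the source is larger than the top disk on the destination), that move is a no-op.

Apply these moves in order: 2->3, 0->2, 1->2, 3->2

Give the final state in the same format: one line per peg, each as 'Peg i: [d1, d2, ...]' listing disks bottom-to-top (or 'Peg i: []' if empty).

After move 1 (2->3):
Peg 0: [4]
Peg 1: [5, 3, 1]
Peg 2: []
Peg 3: [2]

After move 2 (0->2):
Peg 0: []
Peg 1: [5, 3, 1]
Peg 2: [4]
Peg 3: [2]

After move 3 (1->2):
Peg 0: []
Peg 1: [5, 3]
Peg 2: [4, 1]
Peg 3: [2]

After move 4 (3->2):
Peg 0: []
Peg 1: [5, 3]
Peg 2: [4, 1]
Peg 3: [2]

Answer: Peg 0: []
Peg 1: [5, 3]
Peg 2: [4, 1]
Peg 3: [2]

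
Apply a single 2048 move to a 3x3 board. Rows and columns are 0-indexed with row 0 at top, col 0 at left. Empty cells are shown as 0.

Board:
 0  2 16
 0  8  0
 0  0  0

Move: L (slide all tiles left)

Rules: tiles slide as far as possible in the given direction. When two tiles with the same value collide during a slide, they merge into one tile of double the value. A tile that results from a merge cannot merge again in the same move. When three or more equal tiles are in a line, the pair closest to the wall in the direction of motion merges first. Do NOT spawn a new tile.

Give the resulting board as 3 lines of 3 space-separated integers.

Slide left:
row 0: [0, 2, 16] -> [2, 16, 0]
row 1: [0, 8, 0] -> [8, 0, 0]
row 2: [0, 0, 0] -> [0, 0, 0]

Answer:  2 16  0
 8  0  0
 0  0  0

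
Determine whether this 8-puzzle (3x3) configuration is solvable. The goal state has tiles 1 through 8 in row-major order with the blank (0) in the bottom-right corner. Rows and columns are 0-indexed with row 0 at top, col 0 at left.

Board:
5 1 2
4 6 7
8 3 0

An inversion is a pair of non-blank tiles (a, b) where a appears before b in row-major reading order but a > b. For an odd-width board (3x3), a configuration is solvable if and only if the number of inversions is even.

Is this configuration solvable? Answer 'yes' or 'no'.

Inversions (pairs i<j in row-major order where tile[i] > tile[j] > 0): 8
8 is even, so the puzzle is solvable.

Answer: yes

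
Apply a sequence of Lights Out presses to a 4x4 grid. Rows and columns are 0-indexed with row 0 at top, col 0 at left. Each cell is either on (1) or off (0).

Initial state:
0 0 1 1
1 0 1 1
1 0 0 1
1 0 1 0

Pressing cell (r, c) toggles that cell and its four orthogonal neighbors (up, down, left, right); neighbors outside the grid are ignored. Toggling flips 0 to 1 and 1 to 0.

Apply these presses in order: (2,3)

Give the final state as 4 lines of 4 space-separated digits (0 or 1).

Answer: 0 0 1 1
1 0 1 0
1 0 1 0
1 0 1 1

Derivation:
After press 1 at (2,3):
0 0 1 1
1 0 1 0
1 0 1 0
1 0 1 1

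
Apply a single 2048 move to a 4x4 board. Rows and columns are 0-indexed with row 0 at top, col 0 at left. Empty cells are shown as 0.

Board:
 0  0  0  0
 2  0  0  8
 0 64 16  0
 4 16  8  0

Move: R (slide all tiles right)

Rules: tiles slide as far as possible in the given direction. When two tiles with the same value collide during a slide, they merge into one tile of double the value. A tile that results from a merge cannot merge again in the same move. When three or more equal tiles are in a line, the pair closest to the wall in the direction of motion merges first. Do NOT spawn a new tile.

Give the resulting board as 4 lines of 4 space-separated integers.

Answer:  0  0  0  0
 0  0  2  8
 0  0 64 16
 0  4 16  8

Derivation:
Slide right:
row 0: [0, 0, 0, 0] -> [0, 0, 0, 0]
row 1: [2, 0, 0, 8] -> [0, 0, 2, 8]
row 2: [0, 64, 16, 0] -> [0, 0, 64, 16]
row 3: [4, 16, 8, 0] -> [0, 4, 16, 8]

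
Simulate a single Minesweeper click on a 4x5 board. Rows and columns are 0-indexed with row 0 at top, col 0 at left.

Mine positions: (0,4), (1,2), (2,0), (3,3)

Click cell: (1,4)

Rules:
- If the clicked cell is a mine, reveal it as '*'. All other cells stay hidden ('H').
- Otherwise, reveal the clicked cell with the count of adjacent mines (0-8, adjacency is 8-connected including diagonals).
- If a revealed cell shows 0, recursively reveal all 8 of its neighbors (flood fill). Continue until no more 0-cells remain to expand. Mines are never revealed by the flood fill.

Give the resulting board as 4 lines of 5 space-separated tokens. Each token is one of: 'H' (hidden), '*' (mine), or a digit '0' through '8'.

H H H H H
H H H H 1
H H H H H
H H H H H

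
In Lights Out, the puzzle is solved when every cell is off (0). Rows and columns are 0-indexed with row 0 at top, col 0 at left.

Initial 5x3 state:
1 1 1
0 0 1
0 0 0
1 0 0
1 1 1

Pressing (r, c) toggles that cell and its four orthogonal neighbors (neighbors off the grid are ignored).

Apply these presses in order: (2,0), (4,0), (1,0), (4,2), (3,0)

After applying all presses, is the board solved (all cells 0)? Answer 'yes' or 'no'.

Answer: no

Derivation:
After press 1 at (2,0):
1 1 1
1 0 1
1 1 0
0 0 0
1 1 1

After press 2 at (4,0):
1 1 1
1 0 1
1 1 0
1 0 0
0 0 1

After press 3 at (1,0):
0 1 1
0 1 1
0 1 0
1 0 0
0 0 1

After press 4 at (4,2):
0 1 1
0 1 1
0 1 0
1 0 1
0 1 0

After press 5 at (3,0):
0 1 1
0 1 1
1 1 0
0 1 1
1 1 0

Lights still on: 10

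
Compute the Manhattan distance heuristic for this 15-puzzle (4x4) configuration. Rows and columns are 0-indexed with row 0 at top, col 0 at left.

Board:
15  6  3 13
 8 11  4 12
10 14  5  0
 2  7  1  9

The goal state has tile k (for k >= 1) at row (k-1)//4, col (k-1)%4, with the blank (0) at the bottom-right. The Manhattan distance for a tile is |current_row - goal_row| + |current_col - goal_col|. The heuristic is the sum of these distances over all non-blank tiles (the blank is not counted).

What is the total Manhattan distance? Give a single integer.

Tile 15: at (0,0), goal (3,2), distance |0-3|+|0-2| = 5
Tile 6: at (0,1), goal (1,1), distance |0-1|+|1-1| = 1
Tile 3: at (0,2), goal (0,2), distance |0-0|+|2-2| = 0
Tile 13: at (0,3), goal (3,0), distance |0-3|+|3-0| = 6
Tile 8: at (1,0), goal (1,3), distance |1-1|+|0-3| = 3
Tile 11: at (1,1), goal (2,2), distance |1-2|+|1-2| = 2
Tile 4: at (1,2), goal (0,3), distance |1-0|+|2-3| = 2
Tile 12: at (1,3), goal (2,3), distance |1-2|+|3-3| = 1
Tile 10: at (2,0), goal (2,1), distance |2-2|+|0-1| = 1
Tile 14: at (2,1), goal (3,1), distance |2-3|+|1-1| = 1
Tile 5: at (2,2), goal (1,0), distance |2-1|+|2-0| = 3
Tile 2: at (3,0), goal (0,1), distance |3-0|+|0-1| = 4
Tile 7: at (3,1), goal (1,2), distance |3-1|+|1-2| = 3
Tile 1: at (3,2), goal (0,0), distance |3-0|+|2-0| = 5
Tile 9: at (3,3), goal (2,0), distance |3-2|+|3-0| = 4
Sum: 5 + 1 + 0 + 6 + 3 + 2 + 2 + 1 + 1 + 1 + 3 + 4 + 3 + 5 + 4 = 41

Answer: 41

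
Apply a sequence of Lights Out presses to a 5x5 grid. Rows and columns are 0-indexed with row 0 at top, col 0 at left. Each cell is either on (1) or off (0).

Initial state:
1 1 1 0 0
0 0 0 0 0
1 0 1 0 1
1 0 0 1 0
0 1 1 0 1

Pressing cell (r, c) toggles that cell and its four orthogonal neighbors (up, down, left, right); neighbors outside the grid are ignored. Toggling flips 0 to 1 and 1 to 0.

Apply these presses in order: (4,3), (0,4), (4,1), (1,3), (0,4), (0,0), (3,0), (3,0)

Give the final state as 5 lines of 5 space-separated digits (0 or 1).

After press 1 at (4,3):
1 1 1 0 0
0 0 0 0 0
1 0 1 0 1
1 0 0 0 0
0 1 0 1 0

After press 2 at (0,4):
1 1 1 1 1
0 0 0 0 1
1 0 1 0 1
1 0 0 0 0
0 1 0 1 0

After press 3 at (4,1):
1 1 1 1 1
0 0 0 0 1
1 0 1 0 1
1 1 0 0 0
1 0 1 1 0

After press 4 at (1,3):
1 1 1 0 1
0 0 1 1 0
1 0 1 1 1
1 1 0 0 0
1 0 1 1 0

After press 5 at (0,4):
1 1 1 1 0
0 0 1 1 1
1 0 1 1 1
1 1 0 0 0
1 0 1 1 0

After press 6 at (0,0):
0 0 1 1 0
1 0 1 1 1
1 0 1 1 1
1 1 0 0 0
1 0 1 1 0

After press 7 at (3,0):
0 0 1 1 0
1 0 1 1 1
0 0 1 1 1
0 0 0 0 0
0 0 1 1 0

After press 8 at (3,0):
0 0 1 1 0
1 0 1 1 1
1 0 1 1 1
1 1 0 0 0
1 0 1 1 0

Answer: 0 0 1 1 0
1 0 1 1 1
1 0 1 1 1
1 1 0 0 0
1 0 1 1 0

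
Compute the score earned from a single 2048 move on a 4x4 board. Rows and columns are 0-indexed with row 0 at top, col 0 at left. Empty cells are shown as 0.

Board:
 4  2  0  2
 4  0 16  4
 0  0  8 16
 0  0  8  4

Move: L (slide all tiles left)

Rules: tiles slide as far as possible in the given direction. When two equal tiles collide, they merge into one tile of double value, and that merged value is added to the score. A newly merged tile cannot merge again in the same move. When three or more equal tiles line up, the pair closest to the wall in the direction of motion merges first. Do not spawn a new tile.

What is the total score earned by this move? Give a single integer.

Slide left:
row 0: [4, 2, 0, 2] -> [4, 4, 0, 0]  score +4 (running 4)
row 1: [4, 0, 16, 4] -> [4, 16, 4, 0]  score +0 (running 4)
row 2: [0, 0, 8, 16] -> [8, 16, 0, 0]  score +0 (running 4)
row 3: [0, 0, 8, 4] -> [8, 4, 0, 0]  score +0 (running 4)
Board after move:
 4  4  0  0
 4 16  4  0
 8 16  0  0
 8  4  0  0

Answer: 4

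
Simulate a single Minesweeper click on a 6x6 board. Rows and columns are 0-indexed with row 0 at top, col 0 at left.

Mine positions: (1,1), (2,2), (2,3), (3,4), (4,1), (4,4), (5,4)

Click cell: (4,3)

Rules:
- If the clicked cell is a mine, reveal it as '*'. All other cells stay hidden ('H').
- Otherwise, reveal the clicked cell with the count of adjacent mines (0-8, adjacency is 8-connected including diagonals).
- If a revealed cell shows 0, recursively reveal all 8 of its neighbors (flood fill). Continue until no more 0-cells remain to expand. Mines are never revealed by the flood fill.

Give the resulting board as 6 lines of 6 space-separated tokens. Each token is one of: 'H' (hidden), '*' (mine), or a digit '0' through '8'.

H H H H H H
H H H H H H
H H H H H H
H H H H H H
H H H 3 H H
H H H H H H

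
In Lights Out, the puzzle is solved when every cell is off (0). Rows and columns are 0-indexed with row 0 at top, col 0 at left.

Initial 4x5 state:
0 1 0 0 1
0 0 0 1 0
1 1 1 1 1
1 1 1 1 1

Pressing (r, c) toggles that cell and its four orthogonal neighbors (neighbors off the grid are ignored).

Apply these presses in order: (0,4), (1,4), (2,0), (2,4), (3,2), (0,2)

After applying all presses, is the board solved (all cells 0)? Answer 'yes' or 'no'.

After press 1 at (0,4):
0 1 0 1 0
0 0 0 1 1
1 1 1 1 1
1 1 1 1 1

After press 2 at (1,4):
0 1 0 1 1
0 0 0 0 0
1 1 1 1 0
1 1 1 1 1

After press 3 at (2,0):
0 1 0 1 1
1 0 0 0 0
0 0 1 1 0
0 1 1 1 1

After press 4 at (2,4):
0 1 0 1 1
1 0 0 0 1
0 0 1 0 1
0 1 1 1 0

After press 5 at (3,2):
0 1 0 1 1
1 0 0 0 1
0 0 0 0 1
0 0 0 0 0

After press 6 at (0,2):
0 0 1 0 1
1 0 1 0 1
0 0 0 0 1
0 0 0 0 0

Lights still on: 6

Answer: no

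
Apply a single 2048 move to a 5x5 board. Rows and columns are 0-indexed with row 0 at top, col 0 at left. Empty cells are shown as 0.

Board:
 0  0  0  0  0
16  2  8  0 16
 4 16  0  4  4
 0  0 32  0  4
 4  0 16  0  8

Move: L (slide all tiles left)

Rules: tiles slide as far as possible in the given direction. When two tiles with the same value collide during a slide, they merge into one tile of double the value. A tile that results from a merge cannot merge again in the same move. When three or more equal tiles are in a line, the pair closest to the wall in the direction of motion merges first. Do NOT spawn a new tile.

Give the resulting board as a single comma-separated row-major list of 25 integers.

Answer: 0, 0, 0, 0, 0, 16, 2, 8, 16, 0, 4, 16, 8, 0, 0, 32, 4, 0, 0, 0, 4, 16, 8, 0, 0

Derivation:
Slide left:
row 0: [0, 0, 0, 0, 0] -> [0, 0, 0, 0, 0]
row 1: [16, 2, 8, 0, 16] -> [16, 2, 8, 16, 0]
row 2: [4, 16, 0, 4, 4] -> [4, 16, 8, 0, 0]
row 3: [0, 0, 32, 0, 4] -> [32, 4, 0, 0, 0]
row 4: [4, 0, 16, 0, 8] -> [4, 16, 8, 0, 0]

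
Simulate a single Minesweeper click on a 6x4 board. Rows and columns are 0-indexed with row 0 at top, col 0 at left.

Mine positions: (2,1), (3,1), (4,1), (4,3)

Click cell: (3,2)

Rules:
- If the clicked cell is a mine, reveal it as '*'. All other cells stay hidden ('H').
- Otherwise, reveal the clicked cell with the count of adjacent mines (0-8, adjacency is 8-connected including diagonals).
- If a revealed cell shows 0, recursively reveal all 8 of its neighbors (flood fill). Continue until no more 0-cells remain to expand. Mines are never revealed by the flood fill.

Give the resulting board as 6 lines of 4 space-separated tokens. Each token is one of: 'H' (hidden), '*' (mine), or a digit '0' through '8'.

H H H H
H H H H
H H H H
H H 4 H
H H H H
H H H H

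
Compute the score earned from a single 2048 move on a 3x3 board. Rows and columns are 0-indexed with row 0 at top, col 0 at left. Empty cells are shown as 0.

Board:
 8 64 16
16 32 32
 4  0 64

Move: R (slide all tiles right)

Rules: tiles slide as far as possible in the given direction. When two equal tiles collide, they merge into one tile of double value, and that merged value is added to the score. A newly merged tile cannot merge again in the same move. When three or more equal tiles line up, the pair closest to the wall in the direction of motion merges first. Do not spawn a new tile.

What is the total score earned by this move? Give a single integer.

Answer: 64

Derivation:
Slide right:
row 0: [8, 64, 16] -> [8, 64, 16]  score +0 (running 0)
row 1: [16, 32, 32] -> [0, 16, 64]  score +64 (running 64)
row 2: [4, 0, 64] -> [0, 4, 64]  score +0 (running 64)
Board after move:
 8 64 16
 0 16 64
 0  4 64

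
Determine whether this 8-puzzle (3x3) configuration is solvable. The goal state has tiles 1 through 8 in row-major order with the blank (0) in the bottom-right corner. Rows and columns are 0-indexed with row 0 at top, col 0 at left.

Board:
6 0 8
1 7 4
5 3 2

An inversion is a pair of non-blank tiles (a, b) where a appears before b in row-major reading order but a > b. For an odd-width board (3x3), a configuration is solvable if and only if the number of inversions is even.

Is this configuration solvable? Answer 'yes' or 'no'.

Answer: yes

Derivation:
Inversions (pairs i<j in row-major order where tile[i] > tile[j] > 0): 20
20 is even, so the puzzle is solvable.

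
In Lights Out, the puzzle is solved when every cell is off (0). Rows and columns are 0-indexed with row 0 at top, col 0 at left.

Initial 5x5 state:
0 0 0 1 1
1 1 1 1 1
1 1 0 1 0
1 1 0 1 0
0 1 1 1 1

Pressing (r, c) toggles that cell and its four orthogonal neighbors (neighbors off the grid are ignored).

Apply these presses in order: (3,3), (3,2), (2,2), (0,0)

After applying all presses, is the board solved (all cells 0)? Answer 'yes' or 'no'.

After press 1 at (3,3):
0 0 0 1 1
1 1 1 1 1
1 1 0 0 0
1 1 1 0 1
0 1 1 0 1

After press 2 at (3,2):
0 0 0 1 1
1 1 1 1 1
1 1 1 0 0
1 0 0 1 1
0 1 0 0 1

After press 3 at (2,2):
0 0 0 1 1
1 1 0 1 1
1 0 0 1 0
1 0 1 1 1
0 1 0 0 1

After press 4 at (0,0):
1 1 0 1 1
0 1 0 1 1
1 0 0 1 0
1 0 1 1 1
0 1 0 0 1

Lights still on: 15

Answer: no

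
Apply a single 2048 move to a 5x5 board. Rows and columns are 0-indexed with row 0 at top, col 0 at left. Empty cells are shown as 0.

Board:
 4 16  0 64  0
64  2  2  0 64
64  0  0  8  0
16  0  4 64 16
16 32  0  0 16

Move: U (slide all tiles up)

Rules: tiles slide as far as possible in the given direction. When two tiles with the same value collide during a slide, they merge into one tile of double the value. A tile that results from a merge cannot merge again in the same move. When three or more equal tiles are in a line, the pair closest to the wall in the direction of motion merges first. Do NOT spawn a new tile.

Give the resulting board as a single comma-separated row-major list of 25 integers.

Answer: 4, 16, 2, 64, 64, 128, 2, 4, 8, 32, 32, 32, 0, 64, 0, 0, 0, 0, 0, 0, 0, 0, 0, 0, 0

Derivation:
Slide up:
col 0: [4, 64, 64, 16, 16] -> [4, 128, 32, 0, 0]
col 1: [16, 2, 0, 0, 32] -> [16, 2, 32, 0, 0]
col 2: [0, 2, 0, 4, 0] -> [2, 4, 0, 0, 0]
col 3: [64, 0, 8, 64, 0] -> [64, 8, 64, 0, 0]
col 4: [0, 64, 0, 16, 16] -> [64, 32, 0, 0, 0]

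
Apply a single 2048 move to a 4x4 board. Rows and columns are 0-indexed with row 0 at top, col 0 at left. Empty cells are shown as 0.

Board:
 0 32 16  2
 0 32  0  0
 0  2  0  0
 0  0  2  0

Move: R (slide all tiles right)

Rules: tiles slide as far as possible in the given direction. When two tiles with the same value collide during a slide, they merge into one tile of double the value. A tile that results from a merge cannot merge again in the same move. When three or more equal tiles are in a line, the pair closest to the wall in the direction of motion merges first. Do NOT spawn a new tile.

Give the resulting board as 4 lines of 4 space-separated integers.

Slide right:
row 0: [0, 32, 16, 2] -> [0, 32, 16, 2]
row 1: [0, 32, 0, 0] -> [0, 0, 0, 32]
row 2: [0, 2, 0, 0] -> [0, 0, 0, 2]
row 3: [0, 0, 2, 0] -> [0, 0, 0, 2]

Answer:  0 32 16  2
 0  0  0 32
 0  0  0  2
 0  0  0  2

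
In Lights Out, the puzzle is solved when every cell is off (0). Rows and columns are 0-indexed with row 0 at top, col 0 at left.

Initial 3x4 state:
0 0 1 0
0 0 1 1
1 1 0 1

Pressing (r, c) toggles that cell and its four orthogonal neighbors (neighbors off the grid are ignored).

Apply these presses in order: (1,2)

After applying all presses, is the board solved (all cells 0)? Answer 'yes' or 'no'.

After press 1 at (1,2):
0 0 0 0
0 1 0 0
1 1 1 1

Lights still on: 5

Answer: no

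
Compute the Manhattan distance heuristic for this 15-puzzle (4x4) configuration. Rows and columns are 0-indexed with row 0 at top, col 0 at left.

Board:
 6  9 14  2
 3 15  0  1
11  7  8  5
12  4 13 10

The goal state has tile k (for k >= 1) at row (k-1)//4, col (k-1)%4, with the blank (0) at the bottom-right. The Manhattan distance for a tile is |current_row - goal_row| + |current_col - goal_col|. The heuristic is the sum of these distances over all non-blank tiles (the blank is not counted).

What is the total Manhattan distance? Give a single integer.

Tile 6: at (0,0), goal (1,1), distance |0-1|+|0-1| = 2
Tile 9: at (0,1), goal (2,0), distance |0-2|+|1-0| = 3
Tile 14: at (0,2), goal (3,1), distance |0-3|+|2-1| = 4
Tile 2: at (0,3), goal (0,1), distance |0-0|+|3-1| = 2
Tile 3: at (1,0), goal (0,2), distance |1-0|+|0-2| = 3
Tile 15: at (1,1), goal (3,2), distance |1-3|+|1-2| = 3
Tile 1: at (1,3), goal (0,0), distance |1-0|+|3-0| = 4
Tile 11: at (2,0), goal (2,2), distance |2-2|+|0-2| = 2
Tile 7: at (2,1), goal (1,2), distance |2-1|+|1-2| = 2
Tile 8: at (2,2), goal (1,3), distance |2-1|+|2-3| = 2
Tile 5: at (2,3), goal (1,0), distance |2-1|+|3-0| = 4
Tile 12: at (3,0), goal (2,3), distance |3-2|+|0-3| = 4
Tile 4: at (3,1), goal (0,3), distance |3-0|+|1-3| = 5
Tile 13: at (3,2), goal (3,0), distance |3-3|+|2-0| = 2
Tile 10: at (3,3), goal (2,1), distance |3-2|+|3-1| = 3
Sum: 2 + 3 + 4 + 2 + 3 + 3 + 4 + 2 + 2 + 2 + 4 + 4 + 5 + 2 + 3 = 45

Answer: 45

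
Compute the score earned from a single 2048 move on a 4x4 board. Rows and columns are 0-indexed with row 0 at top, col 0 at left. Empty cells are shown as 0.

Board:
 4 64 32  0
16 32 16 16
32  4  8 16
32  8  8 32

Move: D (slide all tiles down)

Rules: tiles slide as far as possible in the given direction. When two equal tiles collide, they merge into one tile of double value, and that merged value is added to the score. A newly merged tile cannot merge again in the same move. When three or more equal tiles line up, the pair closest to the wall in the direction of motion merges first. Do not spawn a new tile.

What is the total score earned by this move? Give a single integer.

Slide down:
col 0: [4, 16, 32, 32] -> [0, 4, 16, 64]  score +64 (running 64)
col 1: [64, 32, 4, 8] -> [64, 32, 4, 8]  score +0 (running 64)
col 2: [32, 16, 8, 8] -> [0, 32, 16, 16]  score +16 (running 80)
col 3: [0, 16, 16, 32] -> [0, 0, 32, 32]  score +32 (running 112)
Board after move:
 0 64  0  0
 4 32 32  0
16  4 16 32
64  8 16 32

Answer: 112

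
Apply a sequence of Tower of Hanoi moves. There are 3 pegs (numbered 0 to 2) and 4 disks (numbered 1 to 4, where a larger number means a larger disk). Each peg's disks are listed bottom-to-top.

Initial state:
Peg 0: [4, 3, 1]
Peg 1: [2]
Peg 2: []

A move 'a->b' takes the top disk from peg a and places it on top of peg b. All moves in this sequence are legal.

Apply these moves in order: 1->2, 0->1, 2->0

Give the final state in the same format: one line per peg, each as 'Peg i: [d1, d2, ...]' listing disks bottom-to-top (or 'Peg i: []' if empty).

After move 1 (1->2):
Peg 0: [4, 3, 1]
Peg 1: []
Peg 2: [2]

After move 2 (0->1):
Peg 0: [4, 3]
Peg 1: [1]
Peg 2: [2]

After move 3 (2->0):
Peg 0: [4, 3, 2]
Peg 1: [1]
Peg 2: []

Answer: Peg 0: [4, 3, 2]
Peg 1: [1]
Peg 2: []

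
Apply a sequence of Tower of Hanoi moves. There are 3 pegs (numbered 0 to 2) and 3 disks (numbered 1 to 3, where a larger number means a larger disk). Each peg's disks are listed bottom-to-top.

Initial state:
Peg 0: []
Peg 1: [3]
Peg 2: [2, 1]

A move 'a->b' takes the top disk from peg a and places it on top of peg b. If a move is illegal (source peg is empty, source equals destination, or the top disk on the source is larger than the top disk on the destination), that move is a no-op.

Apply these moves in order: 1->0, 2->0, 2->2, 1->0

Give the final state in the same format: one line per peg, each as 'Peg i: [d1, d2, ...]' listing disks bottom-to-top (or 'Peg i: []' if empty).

Answer: Peg 0: [3, 1]
Peg 1: []
Peg 2: [2]

Derivation:
After move 1 (1->0):
Peg 0: [3]
Peg 1: []
Peg 2: [2, 1]

After move 2 (2->0):
Peg 0: [3, 1]
Peg 1: []
Peg 2: [2]

After move 3 (2->2):
Peg 0: [3, 1]
Peg 1: []
Peg 2: [2]

After move 4 (1->0):
Peg 0: [3, 1]
Peg 1: []
Peg 2: [2]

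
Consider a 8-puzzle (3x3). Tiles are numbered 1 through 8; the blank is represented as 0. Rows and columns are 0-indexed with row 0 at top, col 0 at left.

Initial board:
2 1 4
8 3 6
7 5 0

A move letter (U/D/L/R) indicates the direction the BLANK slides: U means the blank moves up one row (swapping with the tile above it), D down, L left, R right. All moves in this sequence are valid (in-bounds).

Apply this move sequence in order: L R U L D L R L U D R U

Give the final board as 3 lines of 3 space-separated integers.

After move 1 (L):
2 1 4
8 3 6
7 0 5

After move 2 (R):
2 1 4
8 3 6
7 5 0

After move 3 (U):
2 1 4
8 3 0
7 5 6

After move 4 (L):
2 1 4
8 0 3
7 5 6

After move 5 (D):
2 1 4
8 5 3
7 0 6

After move 6 (L):
2 1 4
8 5 3
0 7 6

After move 7 (R):
2 1 4
8 5 3
7 0 6

After move 8 (L):
2 1 4
8 5 3
0 7 6

After move 9 (U):
2 1 4
0 5 3
8 7 6

After move 10 (D):
2 1 4
8 5 3
0 7 6

After move 11 (R):
2 1 4
8 5 3
7 0 6

After move 12 (U):
2 1 4
8 0 3
7 5 6

Answer: 2 1 4
8 0 3
7 5 6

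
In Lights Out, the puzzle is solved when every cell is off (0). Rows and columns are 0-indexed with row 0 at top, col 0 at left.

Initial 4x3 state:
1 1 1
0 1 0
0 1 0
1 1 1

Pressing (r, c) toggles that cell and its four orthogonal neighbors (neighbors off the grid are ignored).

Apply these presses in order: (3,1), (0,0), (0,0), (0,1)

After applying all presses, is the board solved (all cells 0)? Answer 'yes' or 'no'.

After press 1 at (3,1):
1 1 1
0 1 0
0 0 0
0 0 0

After press 2 at (0,0):
0 0 1
1 1 0
0 0 0
0 0 0

After press 3 at (0,0):
1 1 1
0 1 0
0 0 0
0 0 0

After press 4 at (0,1):
0 0 0
0 0 0
0 0 0
0 0 0

Lights still on: 0

Answer: yes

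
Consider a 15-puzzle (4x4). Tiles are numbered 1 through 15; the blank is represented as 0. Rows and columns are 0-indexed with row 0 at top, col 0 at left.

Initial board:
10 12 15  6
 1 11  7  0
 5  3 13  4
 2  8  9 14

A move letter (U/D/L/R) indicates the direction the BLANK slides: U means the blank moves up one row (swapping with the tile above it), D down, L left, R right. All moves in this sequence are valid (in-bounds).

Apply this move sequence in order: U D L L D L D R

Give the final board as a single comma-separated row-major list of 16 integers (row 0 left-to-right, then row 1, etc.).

After move 1 (U):
10 12 15  0
 1 11  7  6
 5  3 13  4
 2  8  9 14

After move 2 (D):
10 12 15  6
 1 11  7  0
 5  3 13  4
 2  8  9 14

After move 3 (L):
10 12 15  6
 1 11  0  7
 5  3 13  4
 2  8  9 14

After move 4 (L):
10 12 15  6
 1  0 11  7
 5  3 13  4
 2  8  9 14

After move 5 (D):
10 12 15  6
 1  3 11  7
 5  0 13  4
 2  8  9 14

After move 6 (L):
10 12 15  6
 1  3 11  7
 0  5 13  4
 2  8  9 14

After move 7 (D):
10 12 15  6
 1  3 11  7
 2  5 13  4
 0  8  9 14

After move 8 (R):
10 12 15  6
 1  3 11  7
 2  5 13  4
 8  0  9 14

Answer: 10, 12, 15, 6, 1, 3, 11, 7, 2, 5, 13, 4, 8, 0, 9, 14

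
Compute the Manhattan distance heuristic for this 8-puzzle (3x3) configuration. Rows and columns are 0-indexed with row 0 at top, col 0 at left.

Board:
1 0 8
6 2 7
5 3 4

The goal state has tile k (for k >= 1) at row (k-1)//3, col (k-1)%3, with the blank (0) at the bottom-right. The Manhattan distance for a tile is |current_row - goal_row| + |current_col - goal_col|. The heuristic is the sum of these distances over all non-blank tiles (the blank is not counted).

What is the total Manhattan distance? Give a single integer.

Tile 1: (0,0)->(0,0) = 0
Tile 8: (0,2)->(2,1) = 3
Tile 6: (1,0)->(1,2) = 2
Tile 2: (1,1)->(0,1) = 1
Tile 7: (1,2)->(2,0) = 3
Tile 5: (2,0)->(1,1) = 2
Tile 3: (2,1)->(0,2) = 3
Tile 4: (2,2)->(1,0) = 3
Sum: 0 + 3 + 2 + 1 + 3 + 2 + 3 + 3 = 17

Answer: 17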